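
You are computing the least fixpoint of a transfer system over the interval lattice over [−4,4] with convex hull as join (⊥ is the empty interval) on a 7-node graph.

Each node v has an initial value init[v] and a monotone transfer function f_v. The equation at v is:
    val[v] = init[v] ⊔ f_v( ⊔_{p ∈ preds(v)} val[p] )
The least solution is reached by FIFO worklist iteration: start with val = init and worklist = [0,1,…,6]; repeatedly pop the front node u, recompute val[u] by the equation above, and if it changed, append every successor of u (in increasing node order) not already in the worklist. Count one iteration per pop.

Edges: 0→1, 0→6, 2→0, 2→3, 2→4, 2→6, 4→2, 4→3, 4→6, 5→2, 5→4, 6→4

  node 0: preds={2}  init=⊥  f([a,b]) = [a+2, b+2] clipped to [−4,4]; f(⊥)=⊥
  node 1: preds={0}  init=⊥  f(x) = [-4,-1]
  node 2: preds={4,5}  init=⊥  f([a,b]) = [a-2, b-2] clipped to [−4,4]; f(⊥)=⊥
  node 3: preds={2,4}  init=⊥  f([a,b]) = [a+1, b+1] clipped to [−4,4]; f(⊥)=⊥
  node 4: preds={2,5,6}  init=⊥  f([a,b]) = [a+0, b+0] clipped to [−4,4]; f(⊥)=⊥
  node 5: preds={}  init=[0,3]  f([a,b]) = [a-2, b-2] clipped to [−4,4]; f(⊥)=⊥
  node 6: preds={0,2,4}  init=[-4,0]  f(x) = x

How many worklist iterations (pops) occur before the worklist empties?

16

Trace (16 dequeues):
  [1] u=0 | in ⊥ | out ⊥ | ==
  [2] u=1 | in ⊥ | out [-4,-1] | prev ⊥ | push {}
  [3] u=2 | in [0,3] | out [-2,1] | prev ⊥ | push {0}
  [4] u=3 | in [-2,1] | out [-1,2] | prev ⊥ | push {}
  [5] u=4 | in [-4,3] | out [-4,3] | prev ⊥ | push {2,3}
  [6] u=5 | in ⊥ | out [0,3] | ==
  [7] u=6 | in [-4,3] | out [-4,3] | prev [-4,0] | push {4}
  [8] u=0 | in [-2,1] | out [0,3] | prev ⊥ | push {1,6}
  [9] u=2 | in [-4,3] | out [-4,1] | prev [-2,1] | push {0}
  [10] u=3 | in [-4,3] | out [-3,4] | prev [-1,2] | push {}
  [11] u=4 | in [-4,3] | out [-4,3] | ==
  [12] u=1 | in [0,3] | out [-4,-1] | ==
  [13] u=6 | in [-4,3] | out [-4,3] | ==
  [14] u=0 | in [-4,1] | out [-2,3] | prev [0,3] | push {1,6}
  [15] u=1 | in [-2,3] | out [-4,-1] | ==
  [16] u=6 | in [-4,3] | out [-4,3] | ==

Converged values:
  [0] [-2,3]
  [1] [-4,-1]
  [2] [-4,1]
  [3] [-3,4]
  [4] [-4,3]
  [5] [0,3]
  [6] [-4,3]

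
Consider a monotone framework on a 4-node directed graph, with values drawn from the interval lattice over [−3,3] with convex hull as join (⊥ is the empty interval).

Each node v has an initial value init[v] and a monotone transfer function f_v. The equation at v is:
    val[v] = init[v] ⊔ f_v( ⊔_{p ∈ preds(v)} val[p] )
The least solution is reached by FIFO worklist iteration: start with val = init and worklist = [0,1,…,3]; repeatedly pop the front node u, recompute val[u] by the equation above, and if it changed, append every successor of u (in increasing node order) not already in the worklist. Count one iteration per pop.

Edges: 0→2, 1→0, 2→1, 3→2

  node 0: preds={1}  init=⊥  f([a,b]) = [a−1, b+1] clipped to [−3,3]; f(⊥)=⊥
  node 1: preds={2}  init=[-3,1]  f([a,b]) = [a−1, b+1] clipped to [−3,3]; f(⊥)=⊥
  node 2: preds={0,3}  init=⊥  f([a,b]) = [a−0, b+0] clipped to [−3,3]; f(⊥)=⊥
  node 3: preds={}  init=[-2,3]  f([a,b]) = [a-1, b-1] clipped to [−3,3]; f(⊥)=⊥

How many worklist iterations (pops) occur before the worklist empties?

Trace (7 dequeues):
  [1] u=0 | in [-3,1] | out [-3,2] | prev ⊥ | push {}
  [2] u=1 | in ⊥ | out [-3,1] | ==
  [3] u=2 | in [-3,3] | out [-3,3] | prev ⊥ | push {1}
  [4] u=3 | in ⊥ | out [-2,3] | ==
  [5] u=1 | in [-3,3] | out [-3,3] | prev [-3,1] | push {0}
  [6] u=0 | in [-3,3] | out [-3,3] | prev [-3,2] | push {2}
  [7] u=2 | in [-3,3] | out [-3,3] | ==

Converged values:
  [0] [-3,3]
  [1] [-3,3]
  [2] [-3,3]
  [3] [-2,3]

7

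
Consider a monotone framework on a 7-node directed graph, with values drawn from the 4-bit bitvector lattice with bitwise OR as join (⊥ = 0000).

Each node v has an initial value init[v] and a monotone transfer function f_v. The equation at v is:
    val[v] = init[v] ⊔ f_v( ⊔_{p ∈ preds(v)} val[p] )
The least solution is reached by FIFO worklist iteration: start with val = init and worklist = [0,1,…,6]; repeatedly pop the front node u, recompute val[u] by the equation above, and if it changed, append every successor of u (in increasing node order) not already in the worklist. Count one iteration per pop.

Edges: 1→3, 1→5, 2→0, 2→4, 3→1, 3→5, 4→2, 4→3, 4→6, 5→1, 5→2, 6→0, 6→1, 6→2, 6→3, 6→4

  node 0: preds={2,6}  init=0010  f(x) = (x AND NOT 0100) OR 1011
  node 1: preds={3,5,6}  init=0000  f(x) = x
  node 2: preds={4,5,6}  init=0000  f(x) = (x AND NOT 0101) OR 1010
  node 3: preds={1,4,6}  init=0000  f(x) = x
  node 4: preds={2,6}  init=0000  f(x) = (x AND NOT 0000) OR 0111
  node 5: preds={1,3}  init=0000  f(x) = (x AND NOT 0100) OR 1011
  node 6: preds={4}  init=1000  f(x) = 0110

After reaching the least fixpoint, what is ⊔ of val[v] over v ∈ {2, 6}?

Worklist (14 pops):
  #1 pop 0: in=1000 → 1011 (was 0010); enqueue []
  #2 pop 1: in=1000 → 1000 (was 0000); enqueue []
  #3 pop 2: in=1000 → 1010 (was 0000); enqueue [0]
  #4 pop 3: in=1000 → 1000 (was 0000); enqueue [1]
  #5 pop 4: in=1010 → 1111 (was 0000); enqueue [2,3]
  #6 pop 5: in=1000 → 1011 (was 0000); enqueue []
  #7 pop 6: in=1111 → 1110 (was 1000); enqueue [4]
  #8 pop 0: in=1110 → 1011 (no change)
  #9 pop 1: in=1111 → 1111 (was 1000); enqueue [5]
  #10 pop 2: in=1111 → 1010 (no change)
  #11 pop 3: in=1111 → 1111 (was 1000); enqueue [1]
  #12 pop 4: in=1110 → 1111 (no change)
  #13 pop 5: in=1111 → 1011 (no change)
  #14 pop 1: in=1111 → 1111 (no change)

Fixpoint:
  val[0] = 1011
  val[1] = 1111
  val[2] = 1010
  val[3] = 1111
  val[4] = 1111
  val[5] = 1011
  val[6] = 1110

1110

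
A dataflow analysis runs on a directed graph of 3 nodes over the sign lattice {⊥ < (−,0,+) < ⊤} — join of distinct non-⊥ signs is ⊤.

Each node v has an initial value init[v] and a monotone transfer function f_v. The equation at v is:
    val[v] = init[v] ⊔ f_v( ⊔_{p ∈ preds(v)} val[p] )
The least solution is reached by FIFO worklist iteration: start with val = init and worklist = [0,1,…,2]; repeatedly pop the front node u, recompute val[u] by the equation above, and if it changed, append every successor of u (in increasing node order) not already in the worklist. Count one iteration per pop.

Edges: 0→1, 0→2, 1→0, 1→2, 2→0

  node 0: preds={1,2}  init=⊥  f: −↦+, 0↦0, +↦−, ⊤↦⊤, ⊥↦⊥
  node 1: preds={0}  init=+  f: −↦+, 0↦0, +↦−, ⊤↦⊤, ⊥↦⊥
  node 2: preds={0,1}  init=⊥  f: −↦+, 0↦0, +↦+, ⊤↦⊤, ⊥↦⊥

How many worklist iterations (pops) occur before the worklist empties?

Worklist (7 pops):
  #1 pop 0: in=+ → − (was ⊥); enqueue []
  #2 pop 1: in=− → + (no change)
  #3 pop 2: in=⊤ → ⊤ (was ⊥); enqueue [0]
  #4 pop 0: in=⊤ → ⊤ (was −); enqueue [1,2]
  #5 pop 1: in=⊤ → ⊤ (was +); enqueue [0]
  #6 pop 2: in=⊤ → ⊤ (no change)
  #7 pop 0: in=⊤ → ⊤ (no change)

Fixpoint:
  val[0] = ⊤
  val[1] = ⊤
  val[2] = ⊤

7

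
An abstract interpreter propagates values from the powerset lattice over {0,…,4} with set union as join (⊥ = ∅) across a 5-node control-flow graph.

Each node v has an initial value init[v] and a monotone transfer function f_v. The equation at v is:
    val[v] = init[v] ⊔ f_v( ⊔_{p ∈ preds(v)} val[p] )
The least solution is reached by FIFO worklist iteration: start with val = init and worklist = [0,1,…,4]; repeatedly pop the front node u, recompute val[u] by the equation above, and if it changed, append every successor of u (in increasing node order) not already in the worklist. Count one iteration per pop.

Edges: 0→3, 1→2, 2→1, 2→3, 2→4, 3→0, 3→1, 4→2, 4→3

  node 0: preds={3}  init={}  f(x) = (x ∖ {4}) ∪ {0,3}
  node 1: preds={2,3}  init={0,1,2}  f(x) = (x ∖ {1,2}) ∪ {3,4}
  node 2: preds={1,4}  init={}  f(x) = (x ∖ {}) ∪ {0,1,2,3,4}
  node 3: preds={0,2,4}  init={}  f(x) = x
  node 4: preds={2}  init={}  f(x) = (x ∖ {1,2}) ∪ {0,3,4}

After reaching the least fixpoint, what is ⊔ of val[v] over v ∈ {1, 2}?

Trace (9 dequeues):
  [1] u=0 | in {} | out {0,3} | prev {} | push {}
  [2] u=1 | in {} | out {0,1,2,3,4} | prev {0,1,2} | push {}
  [3] u=2 | in {0,1,2,3,4} | out {0,1,2,3,4} | prev {} | push {1}
  [4] u=3 | in {0,1,2,3,4} | out {0,1,2,3,4} | prev {} | push {0}
  [5] u=4 | in {0,1,2,3,4} | out {0,3,4} | prev {} | push {2,3}
  [6] u=1 | in {0,1,2,3,4} | out {0,1,2,3,4} | ==
  [7] u=0 | in {0,1,2,3,4} | out {0,1,2,3} | prev {0,3} | push {}
  [8] u=2 | in {0,1,2,3,4} | out {0,1,2,3,4} | ==
  [9] u=3 | in {0,1,2,3,4} | out {0,1,2,3,4} | ==

Converged values:
  [0] {0,1,2,3}
  [1] {0,1,2,3,4}
  [2] {0,1,2,3,4}
  [3] {0,1,2,3,4}
  [4] {0,3,4}

{0,1,2,3,4}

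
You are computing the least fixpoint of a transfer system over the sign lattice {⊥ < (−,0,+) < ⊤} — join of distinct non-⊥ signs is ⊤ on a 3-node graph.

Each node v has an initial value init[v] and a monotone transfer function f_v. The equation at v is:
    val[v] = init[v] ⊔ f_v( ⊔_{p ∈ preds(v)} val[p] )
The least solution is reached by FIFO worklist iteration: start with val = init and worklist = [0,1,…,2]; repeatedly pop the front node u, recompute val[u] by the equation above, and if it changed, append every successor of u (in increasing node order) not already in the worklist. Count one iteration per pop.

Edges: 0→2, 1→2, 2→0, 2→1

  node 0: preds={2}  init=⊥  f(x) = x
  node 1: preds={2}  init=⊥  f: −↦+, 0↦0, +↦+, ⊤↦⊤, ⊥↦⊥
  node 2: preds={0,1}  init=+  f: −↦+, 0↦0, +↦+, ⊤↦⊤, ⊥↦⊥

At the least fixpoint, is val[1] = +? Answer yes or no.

Iteration log — 3 steps:
  step 1. node 0  ⊔preds=+  new=+  old=⊥  +wl: 
  step 2. node 1  ⊔preds=+  new=+  old=⊥  +wl: 
  step 3. node 2  ⊔preds=+  new=+  stable

Least fixpoint reached:
  node 0: +
  node 1: +
  node 2: +

yes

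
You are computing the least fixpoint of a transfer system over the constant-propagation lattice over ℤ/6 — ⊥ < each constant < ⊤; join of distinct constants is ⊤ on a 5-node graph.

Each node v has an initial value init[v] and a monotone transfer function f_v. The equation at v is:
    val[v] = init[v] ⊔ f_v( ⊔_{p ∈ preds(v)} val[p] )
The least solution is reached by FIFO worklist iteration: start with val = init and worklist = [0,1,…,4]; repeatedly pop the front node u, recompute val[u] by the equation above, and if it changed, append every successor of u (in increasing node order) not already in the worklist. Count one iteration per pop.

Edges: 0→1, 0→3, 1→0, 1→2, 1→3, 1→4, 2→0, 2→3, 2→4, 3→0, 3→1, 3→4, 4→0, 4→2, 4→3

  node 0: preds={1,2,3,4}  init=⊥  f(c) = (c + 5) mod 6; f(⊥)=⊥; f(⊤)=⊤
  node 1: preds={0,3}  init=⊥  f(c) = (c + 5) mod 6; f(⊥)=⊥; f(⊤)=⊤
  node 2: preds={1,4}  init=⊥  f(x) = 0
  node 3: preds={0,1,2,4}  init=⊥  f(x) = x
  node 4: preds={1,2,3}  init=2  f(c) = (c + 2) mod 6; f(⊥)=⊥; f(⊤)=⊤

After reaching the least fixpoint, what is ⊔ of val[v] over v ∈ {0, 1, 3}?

⊤

Trace (11 dequeues):
  [1] u=0 | in 2 | out 1 | prev ⊥ | push {}
  [2] u=1 | in 1 | out 0 | prev ⊥ | push {0}
  [3] u=2 | in ⊤ | out 0 | prev ⊥ | push {}
  [4] u=3 | in ⊤ | out ⊤ | prev ⊥ | push {1}
  [5] u=4 | in ⊤ | out ⊤ | prev 2 | push {2,3}
  [6] u=0 | in ⊤ | out ⊤ | prev 1 | push {}
  [7] u=1 | in ⊤ | out ⊤ | prev 0 | push {0,4}
  [8] u=2 | in ⊤ | out 0 | ==
  [9] u=3 | in ⊤ | out ⊤ | ==
  [10] u=0 | in ⊤ | out ⊤ | ==
  [11] u=4 | in ⊤ | out ⊤ | ==

Converged values:
  [0] ⊤
  [1] ⊤
  [2] 0
  [3] ⊤
  [4] ⊤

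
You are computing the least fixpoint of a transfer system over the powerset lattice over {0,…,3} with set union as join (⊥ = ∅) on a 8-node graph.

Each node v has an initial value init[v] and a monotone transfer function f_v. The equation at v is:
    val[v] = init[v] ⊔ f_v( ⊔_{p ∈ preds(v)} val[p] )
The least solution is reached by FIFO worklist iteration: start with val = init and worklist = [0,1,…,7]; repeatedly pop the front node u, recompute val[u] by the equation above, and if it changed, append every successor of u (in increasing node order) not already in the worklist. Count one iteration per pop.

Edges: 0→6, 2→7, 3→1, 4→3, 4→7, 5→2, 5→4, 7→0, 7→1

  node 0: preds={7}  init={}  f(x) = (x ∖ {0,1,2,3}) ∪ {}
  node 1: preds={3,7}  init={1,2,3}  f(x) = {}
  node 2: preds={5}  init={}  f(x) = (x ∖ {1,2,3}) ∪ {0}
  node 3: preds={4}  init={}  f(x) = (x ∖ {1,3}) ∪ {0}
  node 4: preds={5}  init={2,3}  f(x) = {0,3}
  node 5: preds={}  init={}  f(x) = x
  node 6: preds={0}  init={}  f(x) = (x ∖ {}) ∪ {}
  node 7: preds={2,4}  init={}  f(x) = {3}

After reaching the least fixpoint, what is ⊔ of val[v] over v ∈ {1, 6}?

Worklist (11 pops):
  #1 pop 0: in={} → {} (no change)
  #2 pop 1: in={} → {1,2,3} (no change)
  #3 pop 2: in={} → {0} (was {}); enqueue []
  #4 pop 3: in={2,3} → {0,2} (was {}); enqueue [1]
  #5 pop 4: in={} → {0,2,3} (was {2,3}); enqueue [3]
  #6 pop 5: in={} → {} (no change)
  #7 pop 6: in={} → {} (no change)
  #8 pop 7: in={0,2,3} → {3} (was {}); enqueue [0]
  #9 pop 1: in={0,2,3} → {1,2,3} (no change)
  #10 pop 3: in={0,2,3} → {0,2} (no change)
  #11 pop 0: in={3} → {} (no change)

Fixpoint:
  val[0] = {}
  val[1] = {1,2,3}
  val[2] = {0}
  val[3] = {0,2}
  val[4] = {0,2,3}
  val[5] = {}
  val[6] = {}
  val[7] = {3}

{1,2,3}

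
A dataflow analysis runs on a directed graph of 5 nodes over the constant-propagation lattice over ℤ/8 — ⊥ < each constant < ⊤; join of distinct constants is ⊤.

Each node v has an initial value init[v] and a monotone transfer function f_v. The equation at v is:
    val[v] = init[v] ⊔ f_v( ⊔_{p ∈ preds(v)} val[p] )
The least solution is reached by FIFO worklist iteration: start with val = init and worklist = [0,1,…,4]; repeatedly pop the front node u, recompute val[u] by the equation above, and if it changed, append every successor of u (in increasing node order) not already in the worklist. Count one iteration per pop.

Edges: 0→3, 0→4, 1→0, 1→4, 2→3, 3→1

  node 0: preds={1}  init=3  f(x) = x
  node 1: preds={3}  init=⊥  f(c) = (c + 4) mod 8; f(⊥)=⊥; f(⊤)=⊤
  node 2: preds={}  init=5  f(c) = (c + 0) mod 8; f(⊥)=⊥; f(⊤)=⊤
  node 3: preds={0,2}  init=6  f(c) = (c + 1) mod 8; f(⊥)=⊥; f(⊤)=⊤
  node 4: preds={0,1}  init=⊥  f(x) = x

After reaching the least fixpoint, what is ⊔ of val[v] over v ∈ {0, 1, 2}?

⊤

Iteration log — 10 steps:
  step 1. node 0  ⊔preds=⊥  new=3  stable
  step 2. node 1  ⊔preds=6  new=2  old=⊥  +wl: 0
  step 3. node 2  ⊔preds=⊥  new=5  stable
  step 4. node 3  ⊔preds=⊤  new=⊤  old=6  +wl: 1
  step 5. node 4  ⊔preds=⊤  new=⊤  old=⊥  +wl: 
  step 6. node 0  ⊔preds=2  new=⊤  old=3  +wl: 3,4
  step 7. node 1  ⊔preds=⊤  new=⊤  old=2  +wl: 0
  step 8. node 3  ⊔preds=⊤  new=⊤  stable
  step 9. node 4  ⊔preds=⊤  new=⊤  stable
  step 10. node 0  ⊔preds=⊤  new=⊤  stable

Least fixpoint reached:
  node 0: ⊤
  node 1: ⊤
  node 2: 5
  node 3: ⊤
  node 4: ⊤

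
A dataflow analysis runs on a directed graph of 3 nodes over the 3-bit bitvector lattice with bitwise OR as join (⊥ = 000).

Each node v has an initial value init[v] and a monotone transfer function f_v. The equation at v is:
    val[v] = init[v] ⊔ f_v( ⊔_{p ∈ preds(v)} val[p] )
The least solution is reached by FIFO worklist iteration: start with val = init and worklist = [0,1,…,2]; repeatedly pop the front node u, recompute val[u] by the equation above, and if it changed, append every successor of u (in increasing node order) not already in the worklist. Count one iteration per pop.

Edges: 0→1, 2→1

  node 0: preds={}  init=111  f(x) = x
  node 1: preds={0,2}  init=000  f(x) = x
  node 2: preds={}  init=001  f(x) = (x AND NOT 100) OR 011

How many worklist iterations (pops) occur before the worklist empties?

4

Trace (4 dequeues):
  [1] u=0 | in 000 | out 111 | ==
  [2] u=1 | in 111 | out 111 | prev 000 | push {}
  [3] u=2 | in 000 | out 011 | prev 001 | push {1}
  [4] u=1 | in 111 | out 111 | ==

Converged values:
  [0] 111
  [1] 111
  [2] 011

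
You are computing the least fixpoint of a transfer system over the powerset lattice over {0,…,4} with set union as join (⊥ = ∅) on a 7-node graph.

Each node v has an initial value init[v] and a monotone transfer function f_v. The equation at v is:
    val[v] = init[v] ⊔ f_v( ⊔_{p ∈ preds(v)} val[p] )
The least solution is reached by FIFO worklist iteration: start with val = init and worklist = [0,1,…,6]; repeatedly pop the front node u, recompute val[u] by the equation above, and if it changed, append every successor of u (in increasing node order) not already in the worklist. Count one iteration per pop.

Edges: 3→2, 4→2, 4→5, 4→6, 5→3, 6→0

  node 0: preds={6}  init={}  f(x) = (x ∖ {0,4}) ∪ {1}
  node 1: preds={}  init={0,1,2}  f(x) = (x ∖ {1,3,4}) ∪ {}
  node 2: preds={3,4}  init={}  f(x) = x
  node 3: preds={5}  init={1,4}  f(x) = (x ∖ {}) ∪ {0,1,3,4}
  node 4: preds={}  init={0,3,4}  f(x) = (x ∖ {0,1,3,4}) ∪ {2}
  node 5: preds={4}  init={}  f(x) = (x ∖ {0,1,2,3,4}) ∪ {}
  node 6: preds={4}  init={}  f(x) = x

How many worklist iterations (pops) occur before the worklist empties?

9

Trace (9 dequeues):
  [1] u=0 | in {} | out {1} | prev {} | push {}
  [2] u=1 | in {} | out {0,1,2} | ==
  [3] u=2 | in {0,1,3,4} | out {0,1,3,4} | prev {} | push {}
  [4] u=3 | in {} | out {0,1,3,4} | prev {1,4} | push {2}
  [5] u=4 | in {} | out {0,2,3,4} | prev {0,3,4} | push {}
  [6] u=5 | in {0,2,3,4} | out {} | ==
  [7] u=6 | in {0,2,3,4} | out {0,2,3,4} | prev {} | push {0}
  [8] u=2 | in {0,1,2,3,4} | out {0,1,2,3,4} | prev {0,1,3,4} | push {}
  [9] u=0 | in {0,2,3,4} | out {1,2,3} | prev {1} | push {}

Converged values:
  [0] {1,2,3}
  [1] {0,1,2}
  [2] {0,1,2,3,4}
  [3] {0,1,3,4}
  [4] {0,2,3,4}
  [5] {}
  [6] {0,2,3,4}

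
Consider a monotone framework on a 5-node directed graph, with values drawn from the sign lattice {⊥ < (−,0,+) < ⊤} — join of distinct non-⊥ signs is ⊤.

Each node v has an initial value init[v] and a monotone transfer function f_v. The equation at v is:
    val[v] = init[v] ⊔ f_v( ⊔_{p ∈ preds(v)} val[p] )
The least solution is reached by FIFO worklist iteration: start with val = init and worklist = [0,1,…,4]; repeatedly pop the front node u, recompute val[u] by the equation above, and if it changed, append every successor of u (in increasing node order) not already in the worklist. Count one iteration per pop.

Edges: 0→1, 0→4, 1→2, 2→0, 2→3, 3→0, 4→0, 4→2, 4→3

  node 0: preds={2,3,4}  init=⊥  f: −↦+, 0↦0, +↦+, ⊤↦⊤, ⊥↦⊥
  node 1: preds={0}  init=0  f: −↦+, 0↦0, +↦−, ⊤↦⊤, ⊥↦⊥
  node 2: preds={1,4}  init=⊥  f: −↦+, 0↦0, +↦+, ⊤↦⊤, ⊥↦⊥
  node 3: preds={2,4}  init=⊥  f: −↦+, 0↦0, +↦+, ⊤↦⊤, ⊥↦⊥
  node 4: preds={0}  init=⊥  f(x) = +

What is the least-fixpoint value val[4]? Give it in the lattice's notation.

Trace (12 dequeues):
  [1] u=0 | in ⊥ | out ⊥ | ==
  [2] u=1 | in ⊥ | out 0 | ==
  [3] u=2 | in 0 | out 0 | prev ⊥ | push {0}
  [4] u=3 | in 0 | out 0 | prev ⊥ | push {}
  [5] u=4 | in ⊥ | out + | prev ⊥ | push {2,3}
  [6] u=0 | in ⊤ | out ⊤ | prev ⊥ | push {1,4}
  [7] u=2 | in ⊤ | out ⊤ | prev 0 | push {0}
  [8] u=3 | in ⊤ | out ⊤ | prev 0 | push {}
  [9] u=1 | in ⊤ | out ⊤ | prev 0 | push {2}
  [10] u=4 | in ⊤ | out + | ==
  [11] u=0 | in ⊤ | out ⊤ | ==
  [12] u=2 | in ⊤ | out ⊤ | ==

Converged values:
  [0] ⊤
  [1] ⊤
  [2] ⊤
  [3] ⊤
  [4] +

+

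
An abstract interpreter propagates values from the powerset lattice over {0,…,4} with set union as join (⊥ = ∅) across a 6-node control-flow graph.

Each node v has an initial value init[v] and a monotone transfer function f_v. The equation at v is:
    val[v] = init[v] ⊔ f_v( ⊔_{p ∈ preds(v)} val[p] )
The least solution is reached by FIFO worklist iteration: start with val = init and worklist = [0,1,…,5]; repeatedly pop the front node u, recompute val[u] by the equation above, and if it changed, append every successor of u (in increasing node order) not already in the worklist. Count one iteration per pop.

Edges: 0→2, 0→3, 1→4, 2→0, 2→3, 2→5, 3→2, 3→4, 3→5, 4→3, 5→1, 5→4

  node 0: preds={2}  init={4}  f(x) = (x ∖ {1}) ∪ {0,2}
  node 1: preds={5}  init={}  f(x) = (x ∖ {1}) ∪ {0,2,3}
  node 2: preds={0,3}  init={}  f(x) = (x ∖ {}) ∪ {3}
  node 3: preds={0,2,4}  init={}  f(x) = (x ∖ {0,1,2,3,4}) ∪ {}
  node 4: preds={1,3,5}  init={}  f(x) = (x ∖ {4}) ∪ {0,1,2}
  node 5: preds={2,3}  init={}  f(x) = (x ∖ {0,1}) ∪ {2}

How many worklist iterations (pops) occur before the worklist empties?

11

Worklist (11 pops):
  #1 pop 0: in={} → {0,2,4} (was {4}); enqueue []
  #2 pop 1: in={} → {0,2,3} (was {}); enqueue []
  #3 pop 2: in={0,2,4} → {0,2,3,4} (was {}); enqueue [0]
  #4 pop 3: in={0,2,3,4} → {} (no change)
  #5 pop 4: in={0,2,3} → {0,1,2,3} (was {}); enqueue [3]
  #6 pop 5: in={0,2,3,4} → {2,3,4} (was {}); enqueue [1,4]
  #7 pop 0: in={0,2,3,4} → {0,2,3,4} (was {0,2,4}); enqueue [2]
  #8 pop 3: in={0,1,2,3,4} → {} (no change)
  #9 pop 1: in={2,3,4} → {0,2,3,4} (was {0,2,3}); enqueue []
  #10 pop 4: in={0,2,3,4} → {0,1,2,3} (no change)
  #11 pop 2: in={0,2,3,4} → {0,2,3,4} (no change)

Fixpoint:
  val[0] = {0,2,3,4}
  val[1] = {0,2,3,4}
  val[2] = {0,2,3,4}
  val[3] = {}
  val[4] = {0,1,2,3}
  val[5] = {2,3,4}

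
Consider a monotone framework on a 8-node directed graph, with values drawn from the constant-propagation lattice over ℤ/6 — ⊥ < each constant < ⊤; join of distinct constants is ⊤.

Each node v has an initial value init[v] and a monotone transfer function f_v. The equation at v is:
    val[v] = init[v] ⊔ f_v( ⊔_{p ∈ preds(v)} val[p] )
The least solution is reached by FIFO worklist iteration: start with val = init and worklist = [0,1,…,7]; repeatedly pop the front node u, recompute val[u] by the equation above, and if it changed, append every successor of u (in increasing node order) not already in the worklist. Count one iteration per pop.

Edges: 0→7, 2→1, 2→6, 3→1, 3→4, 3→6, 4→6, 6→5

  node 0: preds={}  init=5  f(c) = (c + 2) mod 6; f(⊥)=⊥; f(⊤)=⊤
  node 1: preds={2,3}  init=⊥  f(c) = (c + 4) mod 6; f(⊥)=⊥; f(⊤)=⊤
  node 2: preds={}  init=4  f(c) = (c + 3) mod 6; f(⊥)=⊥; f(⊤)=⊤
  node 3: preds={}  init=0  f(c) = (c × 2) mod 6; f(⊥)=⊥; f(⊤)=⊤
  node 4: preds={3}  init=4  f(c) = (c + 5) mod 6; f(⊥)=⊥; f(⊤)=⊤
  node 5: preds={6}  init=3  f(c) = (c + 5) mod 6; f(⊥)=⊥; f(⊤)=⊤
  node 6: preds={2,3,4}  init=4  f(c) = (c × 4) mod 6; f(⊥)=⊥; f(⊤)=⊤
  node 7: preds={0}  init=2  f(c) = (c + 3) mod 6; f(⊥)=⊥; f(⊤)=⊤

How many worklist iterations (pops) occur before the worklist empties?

Iteration log — 9 steps:
  step 1. node 0  ⊔preds=⊥  new=5  stable
  step 2. node 1  ⊔preds=⊤  new=⊤  old=⊥  +wl: 
  step 3. node 2  ⊔preds=⊥  new=4  stable
  step 4. node 3  ⊔preds=⊥  new=0  stable
  step 5. node 4  ⊔preds=0  new=⊤  old=4  +wl: 
  step 6. node 5  ⊔preds=4  new=3  stable
  step 7. node 6  ⊔preds=⊤  new=⊤  old=4  +wl: 5
  step 8. node 7  ⊔preds=5  new=2  stable
  step 9. node 5  ⊔preds=⊤  new=⊤  old=3  +wl: 

Least fixpoint reached:
  node 0: 5
  node 1: ⊤
  node 2: 4
  node 3: 0
  node 4: ⊤
  node 5: ⊤
  node 6: ⊤
  node 7: 2

9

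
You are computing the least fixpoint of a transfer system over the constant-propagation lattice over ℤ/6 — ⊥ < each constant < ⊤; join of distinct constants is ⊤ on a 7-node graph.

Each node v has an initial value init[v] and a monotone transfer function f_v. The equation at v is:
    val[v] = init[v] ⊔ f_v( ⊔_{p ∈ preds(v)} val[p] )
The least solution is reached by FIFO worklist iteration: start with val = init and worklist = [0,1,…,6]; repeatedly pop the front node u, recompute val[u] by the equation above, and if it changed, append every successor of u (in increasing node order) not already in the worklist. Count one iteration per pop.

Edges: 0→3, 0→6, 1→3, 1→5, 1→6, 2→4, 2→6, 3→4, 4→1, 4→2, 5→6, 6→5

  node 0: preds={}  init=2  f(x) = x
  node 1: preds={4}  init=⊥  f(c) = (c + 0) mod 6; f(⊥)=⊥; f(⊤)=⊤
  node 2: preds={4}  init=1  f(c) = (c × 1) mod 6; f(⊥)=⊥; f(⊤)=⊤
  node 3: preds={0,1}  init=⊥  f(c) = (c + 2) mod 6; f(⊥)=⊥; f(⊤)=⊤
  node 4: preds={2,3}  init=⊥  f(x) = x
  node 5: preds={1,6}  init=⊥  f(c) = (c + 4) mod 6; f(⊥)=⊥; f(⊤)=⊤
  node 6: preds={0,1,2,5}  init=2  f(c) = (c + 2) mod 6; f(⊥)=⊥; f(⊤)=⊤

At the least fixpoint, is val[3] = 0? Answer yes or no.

Worklist (13 pops):
  #1 pop 0: in=⊥ → 2 (no change)
  #2 pop 1: in=⊥ → ⊥ (no change)
  #3 pop 2: in=⊥ → 1 (no change)
  #4 pop 3: in=2 → 4 (was ⊥); enqueue []
  #5 pop 4: in=⊤ → ⊤ (was ⊥); enqueue [1,2]
  #6 pop 5: in=2 → 0 (was ⊥); enqueue []
  #7 pop 6: in=⊤ → ⊤ (was 2); enqueue [5]
  #8 pop 1: in=⊤ → ⊤ (was ⊥); enqueue [3,6]
  #9 pop 2: in=⊤ → ⊤ (was 1); enqueue [4]
  #10 pop 5: in=⊤ → ⊤ (was 0); enqueue []
  #11 pop 3: in=⊤ → ⊤ (was 4); enqueue []
  #12 pop 6: in=⊤ → ⊤ (no change)
  #13 pop 4: in=⊤ → ⊤ (no change)

Fixpoint:
  val[0] = 2
  val[1] = ⊤
  val[2] = ⊤
  val[3] = ⊤
  val[4] = ⊤
  val[5] = ⊤
  val[6] = ⊤

no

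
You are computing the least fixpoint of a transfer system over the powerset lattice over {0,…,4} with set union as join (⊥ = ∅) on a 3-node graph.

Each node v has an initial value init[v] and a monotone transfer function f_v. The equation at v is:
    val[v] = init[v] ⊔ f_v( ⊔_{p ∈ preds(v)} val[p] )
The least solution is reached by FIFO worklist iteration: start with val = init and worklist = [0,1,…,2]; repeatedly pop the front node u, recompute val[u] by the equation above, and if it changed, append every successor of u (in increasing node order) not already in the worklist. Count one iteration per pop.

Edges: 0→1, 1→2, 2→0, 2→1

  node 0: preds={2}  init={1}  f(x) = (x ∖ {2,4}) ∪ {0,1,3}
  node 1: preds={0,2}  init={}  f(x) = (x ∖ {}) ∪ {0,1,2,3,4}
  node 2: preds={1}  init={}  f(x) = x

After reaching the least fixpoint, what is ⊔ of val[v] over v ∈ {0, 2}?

Trace (5 dequeues):
  [1] u=0 | in {} | out {0,1,3} | prev {1} | push {}
  [2] u=1 | in {0,1,3} | out {0,1,2,3,4} | prev {} | push {}
  [3] u=2 | in {0,1,2,3,4} | out {0,1,2,3,4} | prev {} | push {0,1}
  [4] u=0 | in {0,1,2,3,4} | out {0,1,3} | ==
  [5] u=1 | in {0,1,2,3,4} | out {0,1,2,3,4} | ==

Converged values:
  [0] {0,1,3}
  [1] {0,1,2,3,4}
  [2] {0,1,2,3,4}

{0,1,2,3,4}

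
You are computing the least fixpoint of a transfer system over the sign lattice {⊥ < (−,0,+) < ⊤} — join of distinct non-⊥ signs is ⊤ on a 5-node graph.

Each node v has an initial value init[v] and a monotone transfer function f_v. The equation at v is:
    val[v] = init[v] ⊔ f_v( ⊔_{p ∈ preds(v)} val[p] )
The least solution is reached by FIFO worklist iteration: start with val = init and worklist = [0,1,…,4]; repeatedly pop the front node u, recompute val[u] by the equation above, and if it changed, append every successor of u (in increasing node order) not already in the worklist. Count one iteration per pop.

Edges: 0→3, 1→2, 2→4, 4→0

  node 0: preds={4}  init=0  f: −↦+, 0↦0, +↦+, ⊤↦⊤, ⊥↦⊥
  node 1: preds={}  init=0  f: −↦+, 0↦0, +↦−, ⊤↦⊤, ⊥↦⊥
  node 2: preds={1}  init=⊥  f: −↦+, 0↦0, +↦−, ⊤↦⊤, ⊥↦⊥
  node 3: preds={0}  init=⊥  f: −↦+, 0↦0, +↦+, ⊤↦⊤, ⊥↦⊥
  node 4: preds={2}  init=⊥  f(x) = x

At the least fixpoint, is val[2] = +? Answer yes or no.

no

Trace (6 dequeues):
  [1] u=0 | in ⊥ | out 0 | ==
  [2] u=1 | in ⊥ | out 0 | ==
  [3] u=2 | in 0 | out 0 | prev ⊥ | push {}
  [4] u=3 | in 0 | out 0 | prev ⊥ | push {}
  [5] u=4 | in 0 | out 0 | prev ⊥ | push {0}
  [6] u=0 | in 0 | out 0 | ==

Converged values:
  [0] 0
  [1] 0
  [2] 0
  [3] 0
  [4] 0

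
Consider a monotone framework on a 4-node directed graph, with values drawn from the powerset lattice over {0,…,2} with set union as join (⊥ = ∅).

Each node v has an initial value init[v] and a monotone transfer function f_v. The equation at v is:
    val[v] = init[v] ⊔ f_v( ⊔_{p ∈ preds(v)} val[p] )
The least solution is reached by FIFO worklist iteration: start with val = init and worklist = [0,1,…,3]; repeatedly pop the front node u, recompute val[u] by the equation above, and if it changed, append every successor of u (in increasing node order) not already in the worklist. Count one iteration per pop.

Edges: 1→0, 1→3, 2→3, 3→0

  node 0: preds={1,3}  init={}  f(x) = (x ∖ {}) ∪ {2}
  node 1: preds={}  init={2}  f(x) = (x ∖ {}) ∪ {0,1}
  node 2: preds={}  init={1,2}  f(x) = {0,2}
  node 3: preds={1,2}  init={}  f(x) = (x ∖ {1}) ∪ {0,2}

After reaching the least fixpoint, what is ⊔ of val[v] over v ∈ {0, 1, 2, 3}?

{0,1,2}

Worklist (5 pops):
  #1 pop 0: in={2} → {2} (was {}); enqueue []
  #2 pop 1: in={} → {0,1,2} (was {2}); enqueue [0]
  #3 pop 2: in={} → {0,1,2} (was {1,2}); enqueue []
  #4 pop 3: in={0,1,2} → {0,2} (was {}); enqueue []
  #5 pop 0: in={0,1,2} → {0,1,2} (was {2}); enqueue []

Fixpoint:
  val[0] = {0,1,2}
  val[1] = {0,1,2}
  val[2] = {0,1,2}
  val[3] = {0,2}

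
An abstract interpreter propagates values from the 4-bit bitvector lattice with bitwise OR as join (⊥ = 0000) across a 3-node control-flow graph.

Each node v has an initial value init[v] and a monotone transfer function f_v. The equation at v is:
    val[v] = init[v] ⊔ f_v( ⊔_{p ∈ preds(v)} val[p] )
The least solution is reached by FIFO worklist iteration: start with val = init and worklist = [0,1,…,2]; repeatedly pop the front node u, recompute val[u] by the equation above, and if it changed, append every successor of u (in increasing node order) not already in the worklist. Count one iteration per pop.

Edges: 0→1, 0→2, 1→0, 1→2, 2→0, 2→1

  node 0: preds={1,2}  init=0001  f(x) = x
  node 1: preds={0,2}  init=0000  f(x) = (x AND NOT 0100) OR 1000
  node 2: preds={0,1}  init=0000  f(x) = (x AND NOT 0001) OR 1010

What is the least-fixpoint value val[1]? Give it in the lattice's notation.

Trace (7 dequeues):
  [1] u=0 | in 0000 | out 0001 | ==
  [2] u=1 | in 0001 | out 1001 | prev 0000 | push {0}
  [3] u=2 | in 1001 | out 1010 | prev 0000 | push {1}
  [4] u=0 | in 1011 | out 1011 | prev 0001 | push {2}
  [5] u=1 | in 1011 | out 1011 | prev 1001 | push {0}
  [6] u=2 | in 1011 | out 1010 | ==
  [7] u=0 | in 1011 | out 1011 | ==

Converged values:
  [0] 1011
  [1] 1011
  [2] 1010

1011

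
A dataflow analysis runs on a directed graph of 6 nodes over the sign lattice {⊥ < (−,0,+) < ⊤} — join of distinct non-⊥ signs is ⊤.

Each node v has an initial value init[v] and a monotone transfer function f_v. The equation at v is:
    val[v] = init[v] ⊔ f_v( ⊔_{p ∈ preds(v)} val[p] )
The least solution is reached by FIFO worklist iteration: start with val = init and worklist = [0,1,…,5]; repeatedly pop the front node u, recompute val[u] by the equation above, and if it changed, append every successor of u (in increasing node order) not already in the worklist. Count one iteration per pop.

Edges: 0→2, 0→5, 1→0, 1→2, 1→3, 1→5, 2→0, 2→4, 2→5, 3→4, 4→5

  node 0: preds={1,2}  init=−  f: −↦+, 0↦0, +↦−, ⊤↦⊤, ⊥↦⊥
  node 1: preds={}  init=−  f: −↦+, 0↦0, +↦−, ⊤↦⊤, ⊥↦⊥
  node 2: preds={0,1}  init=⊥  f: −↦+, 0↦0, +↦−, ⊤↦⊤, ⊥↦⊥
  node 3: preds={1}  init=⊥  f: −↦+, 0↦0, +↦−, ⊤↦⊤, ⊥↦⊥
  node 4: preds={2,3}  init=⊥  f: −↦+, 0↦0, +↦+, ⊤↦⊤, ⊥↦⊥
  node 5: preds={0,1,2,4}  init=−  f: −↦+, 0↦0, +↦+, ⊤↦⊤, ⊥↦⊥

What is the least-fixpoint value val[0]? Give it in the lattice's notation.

Worklist (7 pops):
  #1 pop 0: in=− → ⊤ (was −); enqueue []
  #2 pop 1: in=⊥ → − (no change)
  #3 pop 2: in=⊤ → ⊤ (was ⊥); enqueue [0]
  #4 pop 3: in=− → + (was ⊥); enqueue []
  #5 pop 4: in=⊤ → ⊤ (was ⊥); enqueue []
  #6 pop 5: in=⊤ → ⊤ (was −); enqueue []
  #7 pop 0: in=⊤ → ⊤ (no change)

Fixpoint:
  val[0] = ⊤
  val[1] = −
  val[2] = ⊤
  val[3] = +
  val[4] = ⊤
  val[5] = ⊤

⊤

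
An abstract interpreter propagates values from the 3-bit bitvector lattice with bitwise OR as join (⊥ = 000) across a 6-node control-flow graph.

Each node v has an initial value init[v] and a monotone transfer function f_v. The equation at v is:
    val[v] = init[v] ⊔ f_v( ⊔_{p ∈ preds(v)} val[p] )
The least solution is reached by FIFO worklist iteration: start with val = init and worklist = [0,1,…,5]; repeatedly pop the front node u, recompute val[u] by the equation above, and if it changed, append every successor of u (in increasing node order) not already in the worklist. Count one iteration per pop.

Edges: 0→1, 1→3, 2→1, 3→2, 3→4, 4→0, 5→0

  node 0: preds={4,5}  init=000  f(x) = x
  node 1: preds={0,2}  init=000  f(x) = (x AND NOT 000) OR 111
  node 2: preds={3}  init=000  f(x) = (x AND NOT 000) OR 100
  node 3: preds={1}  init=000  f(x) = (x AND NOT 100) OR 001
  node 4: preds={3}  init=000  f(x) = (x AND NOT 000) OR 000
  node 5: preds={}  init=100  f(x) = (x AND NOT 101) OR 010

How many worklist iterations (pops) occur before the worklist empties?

10

Trace (10 dequeues):
  [1] u=0 | in 100 | out 100 | prev 000 | push {}
  [2] u=1 | in 100 | out 111 | prev 000 | push {}
  [3] u=2 | in 000 | out 100 | prev 000 | push {1}
  [4] u=3 | in 111 | out 011 | prev 000 | push {2}
  [5] u=4 | in 011 | out 011 | prev 000 | push {0}
  [6] u=5 | in 000 | out 110 | prev 100 | push {}
  [7] u=1 | in 100 | out 111 | ==
  [8] u=2 | in 011 | out 111 | prev 100 | push {1}
  [9] u=0 | in 111 | out 111 | prev 100 | push {}
  [10] u=1 | in 111 | out 111 | ==

Converged values:
  [0] 111
  [1] 111
  [2] 111
  [3] 011
  [4] 011
  [5] 110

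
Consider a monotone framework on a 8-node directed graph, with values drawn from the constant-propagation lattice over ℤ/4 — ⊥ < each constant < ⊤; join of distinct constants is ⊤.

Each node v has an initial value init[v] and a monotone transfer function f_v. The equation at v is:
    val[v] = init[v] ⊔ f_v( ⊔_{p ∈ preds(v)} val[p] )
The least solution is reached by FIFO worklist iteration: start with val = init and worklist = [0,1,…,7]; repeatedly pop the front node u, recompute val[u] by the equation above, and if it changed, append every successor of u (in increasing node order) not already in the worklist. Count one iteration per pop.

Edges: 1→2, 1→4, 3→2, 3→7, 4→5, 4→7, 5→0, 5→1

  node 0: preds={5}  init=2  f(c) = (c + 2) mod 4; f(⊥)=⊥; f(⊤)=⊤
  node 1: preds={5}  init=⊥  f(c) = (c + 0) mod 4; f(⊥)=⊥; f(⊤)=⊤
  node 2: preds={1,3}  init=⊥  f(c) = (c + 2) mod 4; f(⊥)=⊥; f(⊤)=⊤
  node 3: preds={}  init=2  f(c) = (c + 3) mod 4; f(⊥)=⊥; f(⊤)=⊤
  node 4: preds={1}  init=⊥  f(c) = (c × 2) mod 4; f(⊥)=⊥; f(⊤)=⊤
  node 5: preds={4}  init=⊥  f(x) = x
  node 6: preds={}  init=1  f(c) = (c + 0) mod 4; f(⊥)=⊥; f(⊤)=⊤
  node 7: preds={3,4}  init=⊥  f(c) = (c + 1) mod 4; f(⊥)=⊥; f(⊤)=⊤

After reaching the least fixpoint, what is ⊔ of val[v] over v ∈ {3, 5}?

Trace (8 dequeues):
  [1] u=0 | in ⊥ | out 2 | ==
  [2] u=1 | in ⊥ | out ⊥ | ==
  [3] u=2 | in 2 | out 0 | prev ⊥ | push {}
  [4] u=3 | in ⊥ | out 2 | ==
  [5] u=4 | in ⊥ | out ⊥ | ==
  [6] u=5 | in ⊥ | out ⊥ | ==
  [7] u=6 | in ⊥ | out 1 | ==
  [8] u=7 | in 2 | out 3 | prev ⊥ | push {}

Converged values:
  [0] 2
  [1] ⊥
  [2] 0
  [3] 2
  [4] ⊥
  [5] ⊥
  [6] 1
  [7] 3

2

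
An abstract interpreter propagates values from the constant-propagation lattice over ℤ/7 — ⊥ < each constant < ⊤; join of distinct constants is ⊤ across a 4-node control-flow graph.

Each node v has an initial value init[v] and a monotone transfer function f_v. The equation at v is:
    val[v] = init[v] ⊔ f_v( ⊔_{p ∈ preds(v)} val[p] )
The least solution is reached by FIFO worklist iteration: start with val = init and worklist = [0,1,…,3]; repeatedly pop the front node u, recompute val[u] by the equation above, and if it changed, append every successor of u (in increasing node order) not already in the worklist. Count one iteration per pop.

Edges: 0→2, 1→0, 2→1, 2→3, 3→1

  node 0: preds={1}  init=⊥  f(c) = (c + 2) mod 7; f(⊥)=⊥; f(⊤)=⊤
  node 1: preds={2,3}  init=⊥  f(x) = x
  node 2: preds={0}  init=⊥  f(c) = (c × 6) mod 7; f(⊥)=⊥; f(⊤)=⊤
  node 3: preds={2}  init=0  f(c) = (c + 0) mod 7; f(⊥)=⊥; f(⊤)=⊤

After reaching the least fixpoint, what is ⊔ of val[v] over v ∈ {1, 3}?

⊤

Trace (13 dequeues):
  [1] u=0 | in ⊥ | out ⊥ | ==
  [2] u=1 | in 0 | out 0 | prev ⊥ | push {0}
  [3] u=2 | in ⊥ | out ⊥ | ==
  [4] u=3 | in ⊥ | out 0 | ==
  [5] u=0 | in 0 | out 2 | prev ⊥ | push {2}
  [6] u=2 | in 2 | out 5 | prev ⊥ | push {1,3}
  [7] u=1 | in ⊤ | out ⊤ | prev 0 | push {0}
  [8] u=3 | in 5 | out ⊤ | prev 0 | push {1}
  [9] u=0 | in ⊤ | out ⊤ | prev 2 | push {2}
  [10] u=1 | in ⊤ | out ⊤ | ==
  [11] u=2 | in ⊤ | out ⊤ | prev 5 | push {1,3}
  [12] u=1 | in ⊤ | out ⊤ | ==
  [13] u=3 | in ⊤ | out ⊤ | ==

Converged values:
  [0] ⊤
  [1] ⊤
  [2] ⊤
  [3] ⊤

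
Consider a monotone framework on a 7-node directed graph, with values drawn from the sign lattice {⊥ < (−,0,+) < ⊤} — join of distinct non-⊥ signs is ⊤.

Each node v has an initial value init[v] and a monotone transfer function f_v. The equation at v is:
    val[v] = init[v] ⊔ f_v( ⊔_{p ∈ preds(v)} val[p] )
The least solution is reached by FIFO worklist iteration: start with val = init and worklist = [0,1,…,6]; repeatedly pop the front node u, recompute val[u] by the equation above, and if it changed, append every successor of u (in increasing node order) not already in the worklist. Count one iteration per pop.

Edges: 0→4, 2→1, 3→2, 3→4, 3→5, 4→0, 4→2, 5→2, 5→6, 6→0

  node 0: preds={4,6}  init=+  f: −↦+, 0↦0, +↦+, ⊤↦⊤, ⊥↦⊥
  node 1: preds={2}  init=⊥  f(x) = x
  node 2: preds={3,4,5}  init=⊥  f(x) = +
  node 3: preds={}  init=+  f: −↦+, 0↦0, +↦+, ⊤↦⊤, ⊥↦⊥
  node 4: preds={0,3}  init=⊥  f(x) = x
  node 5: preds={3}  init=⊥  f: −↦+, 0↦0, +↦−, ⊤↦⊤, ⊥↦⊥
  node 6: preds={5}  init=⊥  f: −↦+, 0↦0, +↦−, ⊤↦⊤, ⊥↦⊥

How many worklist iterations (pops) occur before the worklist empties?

Iteration log — 10 steps:
  step 1. node 0  ⊔preds=⊥  new=+  stable
  step 2. node 1  ⊔preds=⊥  new=⊥  stable
  step 3. node 2  ⊔preds=+  new=+  old=⊥  +wl: 1
  step 4. node 3  ⊔preds=⊥  new=+  stable
  step 5. node 4  ⊔preds=+  new=+  old=⊥  +wl: 0,2
  step 6. node 5  ⊔preds=+  new=−  old=⊥  +wl: 
  step 7. node 6  ⊔preds=−  new=+  old=⊥  +wl: 
  step 8. node 1  ⊔preds=+  new=+  old=⊥  +wl: 
  step 9. node 0  ⊔preds=+  new=+  stable
  step 10. node 2  ⊔preds=⊤  new=+  stable

Least fixpoint reached:
  node 0: +
  node 1: +
  node 2: +
  node 3: +
  node 4: +
  node 5: −
  node 6: +

10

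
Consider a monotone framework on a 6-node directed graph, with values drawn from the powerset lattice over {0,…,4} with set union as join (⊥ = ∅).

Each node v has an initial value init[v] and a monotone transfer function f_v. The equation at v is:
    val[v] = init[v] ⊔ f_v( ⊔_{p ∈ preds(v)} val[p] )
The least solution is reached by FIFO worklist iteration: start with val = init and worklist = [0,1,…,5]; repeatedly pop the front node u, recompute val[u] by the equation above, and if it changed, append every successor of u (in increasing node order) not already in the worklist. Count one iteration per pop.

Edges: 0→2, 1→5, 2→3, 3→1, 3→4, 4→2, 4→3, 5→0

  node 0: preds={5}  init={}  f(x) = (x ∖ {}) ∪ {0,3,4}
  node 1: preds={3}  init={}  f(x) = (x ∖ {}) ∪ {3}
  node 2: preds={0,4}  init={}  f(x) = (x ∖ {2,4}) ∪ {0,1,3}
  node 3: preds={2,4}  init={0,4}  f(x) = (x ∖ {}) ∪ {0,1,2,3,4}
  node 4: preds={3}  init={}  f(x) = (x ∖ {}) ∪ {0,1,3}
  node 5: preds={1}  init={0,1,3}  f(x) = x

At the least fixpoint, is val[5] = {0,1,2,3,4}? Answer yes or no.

Trace (13 dequeues):
  [1] u=0 | in {0,1,3} | out {0,1,3,4} | prev {} | push {}
  [2] u=1 | in {0,4} | out {0,3,4} | prev {} | push {}
  [3] u=2 | in {0,1,3,4} | out {0,1,3} | prev {} | push {}
  [4] u=3 | in {0,1,3} | out {0,1,2,3,4} | prev {0,4} | push {1}
  [5] u=4 | in {0,1,2,3,4} | out {0,1,2,3,4} | prev {} | push {2,3}
  [6] u=5 | in {0,3,4} | out {0,1,3,4} | prev {0,1,3} | push {0}
  [7] u=1 | in {0,1,2,3,4} | out {0,1,2,3,4} | prev {0,3,4} | push {5}
  [8] u=2 | in {0,1,2,3,4} | out {0,1,3} | ==
  [9] u=3 | in {0,1,2,3,4} | out {0,1,2,3,4} | ==
  [10] u=0 | in {0,1,3,4} | out {0,1,3,4} | ==
  [11] u=5 | in {0,1,2,3,4} | out {0,1,2,3,4} | prev {0,1,3,4} | push {0}
  [12] u=0 | in {0,1,2,3,4} | out {0,1,2,3,4} | prev {0,1,3,4} | push {2}
  [13] u=2 | in {0,1,2,3,4} | out {0,1,3} | ==

Converged values:
  [0] {0,1,2,3,4}
  [1] {0,1,2,3,4}
  [2] {0,1,3}
  [3] {0,1,2,3,4}
  [4] {0,1,2,3,4}
  [5] {0,1,2,3,4}

yes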